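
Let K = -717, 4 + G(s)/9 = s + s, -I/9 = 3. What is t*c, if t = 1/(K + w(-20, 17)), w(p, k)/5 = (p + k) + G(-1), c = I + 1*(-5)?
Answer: 16/501 ≈ 0.031936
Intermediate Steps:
I = -27 (I = -9*3 = -27)
G(s) = -36 + 18*s (G(s) = -36 + 9*(s + s) = -36 + 9*(2*s) = -36 + 18*s)
c = -32 (c = -27 + 1*(-5) = -27 - 5 = -32)
w(p, k) = -270 + 5*k + 5*p (w(p, k) = 5*((p + k) + (-36 + 18*(-1))) = 5*((k + p) + (-36 - 18)) = 5*((k + p) - 54) = 5*(-54 + k + p) = -270 + 5*k + 5*p)
t = -1/1002 (t = 1/(-717 + (-270 + 5*17 + 5*(-20))) = 1/(-717 + (-270 + 85 - 100)) = 1/(-717 - 285) = 1/(-1002) = -1/1002 ≈ -0.00099800)
t*c = -1/1002*(-32) = 16/501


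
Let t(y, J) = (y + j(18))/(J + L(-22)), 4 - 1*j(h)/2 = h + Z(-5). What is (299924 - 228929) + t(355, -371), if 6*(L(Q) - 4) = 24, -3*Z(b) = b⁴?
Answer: 77311324/1089 ≈ 70993.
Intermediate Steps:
Z(b) = -b⁴/3
L(Q) = 8 (L(Q) = 4 + (⅙)*24 = 4 + 4 = 8)
j(h) = 1274/3 - 2*h (j(h) = 8 - 2*(h - ⅓*(-5)⁴) = 8 - 2*(h - ⅓*625) = 8 - 2*(h - 625/3) = 8 - 2*(-625/3 + h) = 8 + (1250/3 - 2*h) = 1274/3 - 2*h)
t(y, J) = (1166/3 + y)/(8 + J) (t(y, J) = (y + (1274/3 - 2*18))/(J + 8) = (y + (1274/3 - 36))/(8 + J) = (y + 1166/3)/(8 + J) = (1166/3 + y)/(8 + J))
(299924 - 228929) + t(355, -371) = (299924 - 228929) + (1166/3 + 355)/(8 - 371) = 70995 + (2231/3)/(-363) = 70995 - 1/363*2231/3 = 70995 - 2231/1089 = 77311324/1089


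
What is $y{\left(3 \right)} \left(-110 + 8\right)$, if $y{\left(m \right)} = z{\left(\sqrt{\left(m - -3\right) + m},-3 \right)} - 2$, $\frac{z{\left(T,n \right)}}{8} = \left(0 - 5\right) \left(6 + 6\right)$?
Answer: $49164$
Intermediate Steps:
$z{\left(T,n \right)} = -480$ ($z{\left(T,n \right)} = 8 \left(0 - 5\right) \left(6 + 6\right) = 8 \left(\left(-5\right) 12\right) = 8 \left(-60\right) = -480$)
$y{\left(m \right)} = -482$ ($y{\left(m \right)} = -480 - 2 = -482$)
$y{\left(3 \right)} \left(-110 + 8\right) = - 482 \left(-110 + 8\right) = \left(-482\right) \left(-102\right) = 49164$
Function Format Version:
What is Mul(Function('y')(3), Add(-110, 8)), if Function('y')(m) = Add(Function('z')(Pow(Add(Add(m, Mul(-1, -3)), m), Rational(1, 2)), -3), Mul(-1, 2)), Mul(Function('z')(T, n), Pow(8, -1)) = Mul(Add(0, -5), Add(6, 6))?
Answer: 49164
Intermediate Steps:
Function('z')(T, n) = -480 (Function('z')(T, n) = Mul(8, Mul(Add(0, -5), Add(6, 6))) = Mul(8, Mul(-5, 12)) = Mul(8, -60) = -480)
Function('y')(m) = -482 (Function('y')(m) = Add(-480, Mul(-1, 2)) = Add(-480, -2) = -482)
Mul(Function('y')(3), Add(-110, 8)) = Mul(-482, Add(-110, 8)) = Mul(-482, -102) = 49164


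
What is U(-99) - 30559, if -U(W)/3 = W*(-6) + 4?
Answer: -32353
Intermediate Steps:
U(W) = -12 + 18*W (U(W) = -3*(W*(-6) + 4) = -3*(-6*W + 4) = -3*(4 - 6*W) = -12 + 18*W)
U(-99) - 30559 = (-12 + 18*(-99)) - 30559 = (-12 - 1782) - 30559 = -1794 - 30559 = -32353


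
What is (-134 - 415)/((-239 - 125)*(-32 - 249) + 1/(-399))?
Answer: -219051/40811315 ≈ -0.0053674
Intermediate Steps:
(-134 - 415)/((-239 - 125)*(-32 - 249) + 1/(-399)) = -549/(-364*(-281) - 1/399) = -549/(102284 - 1/399) = -549/40811315/399 = -549*399/40811315 = -219051/40811315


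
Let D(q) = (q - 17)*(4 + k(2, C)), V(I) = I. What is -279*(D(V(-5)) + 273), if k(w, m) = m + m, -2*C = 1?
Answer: -57753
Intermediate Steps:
C = -½ (C = -½*1 = -½ ≈ -0.50000)
k(w, m) = 2*m
D(q) = -51 + 3*q (D(q) = (q - 17)*(4 + 2*(-½)) = (-17 + q)*(4 - 1) = (-17 + q)*3 = -51 + 3*q)
-279*(D(V(-5)) + 273) = -279*((-51 + 3*(-5)) + 273) = -279*((-51 - 15) + 273) = -279*(-66 + 273) = -279*207 = -57753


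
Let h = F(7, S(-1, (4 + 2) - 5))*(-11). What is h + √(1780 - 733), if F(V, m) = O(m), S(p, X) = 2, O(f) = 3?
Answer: -33 + √1047 ≈ -0.64262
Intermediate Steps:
F(V, m) = 3
h = -33 (h = 3*(-11) = -33)
h + √(1780 - 733) = -33 + √(1780 - 733) = -33 + √1047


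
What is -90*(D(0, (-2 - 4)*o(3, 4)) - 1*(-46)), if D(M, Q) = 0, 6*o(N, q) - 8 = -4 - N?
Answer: -4140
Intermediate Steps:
o(N, q) = 2/3 - N/6 (o(N, q) = 4/3 + (-4 - N)/6 = 4/3 + (-2/3 - N/6) = 2/3 - N/6)
-90*(D(0, (-2 - 4)*o(3, 4)) - 1*(-46)) = -90*(0 - 1*(-46)) = -90*(0 + 46) = -90*46 = -4140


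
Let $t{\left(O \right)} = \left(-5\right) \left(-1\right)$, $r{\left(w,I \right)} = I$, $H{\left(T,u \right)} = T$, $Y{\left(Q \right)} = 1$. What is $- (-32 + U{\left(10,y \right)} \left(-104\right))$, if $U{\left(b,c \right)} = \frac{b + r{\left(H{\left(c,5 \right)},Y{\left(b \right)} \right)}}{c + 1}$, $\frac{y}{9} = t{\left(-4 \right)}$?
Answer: $\frac{1308}{23} \approx 56.87$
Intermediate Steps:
$t{\left(O \right)} = 5$
$y = 45$ ($y = 9 \cdot 5 = 45$)
$U{\left(b,c \right)} = \frac{1 + b}{1 + c}$ ($U{\left(b,c \right)} = \frac{b + 1}{c + 1} = \frac{1 + b}{1 + c}$)
$- (-32 + U{\left(10,y \right)} \left(-104\right)) = - (-32 + \frac{1 + 10}{1 + 45} \left(-104\right)) = - (-32 + \frac{1}{46} \cdot 11 \left(-104\right)) = - (-32 + \frac{11}{46} \left(-104\right)) = - (-32 - \frac{572}{23}) = \left(-1\right) \left(- \frac{1308}{23}\right) = \frac{1308}{23}$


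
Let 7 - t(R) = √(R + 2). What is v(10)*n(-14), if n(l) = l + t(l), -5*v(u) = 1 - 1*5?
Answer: -28/5 - 8*I*√3/5 ≈ -5.6 - 2.7713*I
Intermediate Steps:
t(R) = 7 - √(2 + R) (t(R) = 7 - √(R + 2) = 7 - √(2 + R))
v(u) = ⅘ (v(u) = -(1 - 1*5)/5 = -(1 - 5)/5 = -⅕*(-4) = ⅘)
n(l) = 7 + l - √(2 + l) (n(l) = l + (7 - √(2 + l)) = 7 + l - √(2 + l))
v(10)*n(-14) = 4*(7 - 14 - √(2 - 14))/5 = 4*(7 - 14 - √(-12))/5 = 4*(7 - 14 - 2*I*√3)/5 = 4*(-7 - 2*I*√3)/5 = -28/5 - 8*I*√3/5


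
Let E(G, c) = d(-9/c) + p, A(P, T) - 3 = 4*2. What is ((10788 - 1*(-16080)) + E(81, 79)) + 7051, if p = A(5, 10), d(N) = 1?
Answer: 33931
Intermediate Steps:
A(P, T) = 11 (A(P, T) = 3 + 4*2 = 3 + 8 = 11)
p = 11
E(G, c) = 12 (E(G, c) = 1 + 11 = 12)
((10788 - 1*(-16080)) + E(81, 79)) + 7051 = ((10788 - 1*(-16080)) + 12) + 7051 = ((10788 + 16080) + 12) + 7051 = (26868 + 12) + 7051 = 26880 + 7051 = 33931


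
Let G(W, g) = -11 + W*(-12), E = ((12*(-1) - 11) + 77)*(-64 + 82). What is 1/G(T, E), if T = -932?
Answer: 1/11173 ≈ 8.9501e-5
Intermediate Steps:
E = 972 (E = ((-12 - 11) + 77)*18 = (-23 + 77)*18 = 54*18 = 972)
G(W, g) = -11 - 12*W
1/G(T, E) = 1/(-11 - 12*(-932)) = 1/(-11 + 11184) = 1/11173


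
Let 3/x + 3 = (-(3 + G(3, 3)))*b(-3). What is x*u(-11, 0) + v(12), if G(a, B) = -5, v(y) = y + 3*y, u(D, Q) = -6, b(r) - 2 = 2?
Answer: 222/5 ≈ 44.400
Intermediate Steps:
b(r) = 4 (b(r) = 2 + 2 = 4)
v(y) = 4*y
x = 3/5 (x = 3/(-3 - (3 - 5)*4) = 3/(-3 - 1*(-2)*4) = 3/(-3 + 2*4) = 3/(-3 + 8) = 3/5 ≈ 0.60000)
x*u(-11, 0) + v(12) = (3/5)*(-6) + 4*12 = -18/5 + 48 = 222/5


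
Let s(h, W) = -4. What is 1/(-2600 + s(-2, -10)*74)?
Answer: -1/2896 ≈ -0.00034530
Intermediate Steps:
1/(-2600 + s(-2, -10)*74) = 1/(-2600 - 4*74) = 1/(-2600 - 296) = 1/(-2896) = -1/2896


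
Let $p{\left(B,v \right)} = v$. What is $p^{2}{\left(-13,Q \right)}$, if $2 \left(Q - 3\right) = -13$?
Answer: $\frac{49}{4} \approx 12.25$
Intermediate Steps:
$Q = - \frac{7}{2}$ ($Q = 3 + \frac{1}{2} \left(-13\right) = 3 - \frac{13}{2} = - \frac{7}{2} \approx -3.5$)
$p^{2}{\left(-13,Q \right)} = \left(- \frac{7}{2}\right)^{2} = \frac{49}{4}$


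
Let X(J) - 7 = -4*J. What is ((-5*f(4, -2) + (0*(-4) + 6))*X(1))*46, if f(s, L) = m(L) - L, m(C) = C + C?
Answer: 2208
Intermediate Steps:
X(J) = 7 - 4*J
m(C) = 2*C
f(s, L) = L (f(s, L) = 2*L - L = L)
((-5*f(4, -2) + (0*(-4) + 6))*X(1))*46 = ((-5*(-2) + (0*(-4) + 6))*(7 - 4*1))*46 = ((10 + (0 + 6))*(7 - 4))*46 = ((10 + 6)*3)*46 = (16*3)*46 = 48*46 = 2208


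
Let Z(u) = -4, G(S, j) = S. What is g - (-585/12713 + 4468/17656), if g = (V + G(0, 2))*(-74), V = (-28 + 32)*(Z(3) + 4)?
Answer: -11618231/56115182 ≈ -0.20704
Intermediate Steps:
V = 0 (V = (-28 + 32)*(-4 + 4) = 4*0 = 0)
g = 0 (g = (0 + 0)*(-74) = 0*(-74) = 0)
g - (-585/12713 + 4468/17656) = 0 - (-585/12713 + 4468/17656) = 0 - (-585*1/12713 + 4468*(1/17656)) = 0 - (-585/12713 + 1117/4414) = 0 - 1*11618231/56115182 = 0 - 11618231/56115182 = -11618231/56115182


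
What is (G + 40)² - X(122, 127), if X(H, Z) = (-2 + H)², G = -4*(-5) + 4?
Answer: -10304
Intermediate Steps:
G = 24 (G = 20 + 4 = 24)
(G + 40)² - X(122, 127) = (24 + 40)² - (-2 + 122)² = 64² - 1*120² = 4096 - 1*14400 = 4096 - 14400 = -10304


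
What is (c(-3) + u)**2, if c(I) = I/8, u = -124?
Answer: 990025/64 ≈ 15469.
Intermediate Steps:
c(I) = I/8 (c(I) = I*(1/8) = I/8)
(c(-3) + u)**2 = ((1/8)*(-3) - 124)**2 = (-3/8 - 124)**2 = (-995/8)**2 = 990025/64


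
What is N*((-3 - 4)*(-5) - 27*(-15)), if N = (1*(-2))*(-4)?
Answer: 3520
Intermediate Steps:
N = 8 (N = -2*(-4) = 8)
N*((-3 - 4)*(-5) - 27*(-15)) = 8*((-3 - 4)*(-5) - 27*(-15)) = 8*(-7*(-5) + 405) = 8*(35 + 405) = 8*440 = 3520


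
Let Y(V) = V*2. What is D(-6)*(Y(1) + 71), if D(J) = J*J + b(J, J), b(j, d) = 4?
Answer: 2920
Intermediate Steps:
Y(V) = 2*V
D(J) = 4 + J**2 (D(J) = J*J + 4 = J**2 + 4 = 4 + J**2)
D(-6)*(Y(1) + 71) = (4 + (-6)**2)*(2*1 + 71) = (4 + 36)*(2 + 71) = 40*73 = 2920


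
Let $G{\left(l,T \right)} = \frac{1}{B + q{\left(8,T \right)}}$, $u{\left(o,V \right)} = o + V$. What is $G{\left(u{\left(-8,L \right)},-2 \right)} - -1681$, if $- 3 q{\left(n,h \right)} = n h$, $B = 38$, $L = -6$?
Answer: $\frac{218533}{130} \approx 1681.0$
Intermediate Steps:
$u{\left(o,V \right)} = V + o$
$q{\left(n,h \right)} = - \frac{h n}{3}$ ($q{\left(n,h \right)} = - \frac{n h}{3} = - \frac{h n}{3}$)
$G{\left(l,T \right)} = \frac{1}{38 - \frac{8 T}{3}}$ ($G{\left(l,T \right)} = \frac{1}{38 - \frac{1}{3} T 8} = \frac{1}{38 - \frac{8 T}{3}}$)
$G{\left(u{\left(-8,L \right)},-2 \right)} - -1681 = - \frac{3}{-114 + 8 \left(-2\right)} - -1681 = - \frac{3}{-114 - 16} + 1681 = - \frac{3}{-130} + 1681 = \left(-3\right) \left(- \frac{1}{130}\right) + 1681 = \frac{3}{130} + 1681 = \frac{218533}{130}$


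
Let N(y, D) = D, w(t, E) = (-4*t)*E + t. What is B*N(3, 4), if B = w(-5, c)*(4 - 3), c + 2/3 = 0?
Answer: -220/3 ≈ -73.333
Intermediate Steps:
c = -⅔ (c = -⅔ + 0 = -⅔ ≈ -0.66667)
w(t, E) = t - 4*E*t (w(t, E) = -4*E*t + t = t - 4*E*t)
B = -55/3 (B = (-5*(1 - 4*(-⅔)))*(4 - 3) = -5*(1 + 8/3)*1 = -5*11/3*1 = -55/3*1 = -55/3 ≈ -18.333)
B*N(3, 4) = -55/3*4 = -220/3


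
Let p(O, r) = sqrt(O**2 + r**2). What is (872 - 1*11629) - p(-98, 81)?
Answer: -10757 - sqrt(16165) ≈ -10884.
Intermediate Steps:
(872 - 1*11629) - p(-98, 81) = (872 - 1*11629) - sqrt((-98)**2 + 81**2) = (872 - 11629) - sqrt(9604 + 6561) = -10757 - sqrt(16165)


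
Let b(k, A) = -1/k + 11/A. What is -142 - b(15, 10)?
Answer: -4291/30 ≈ -143.03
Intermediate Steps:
-142 - b(15, 10) = -142 - (-1/15 + 11/10) = -142 - 1*31/30 = -142 - 31/30 = -4291/30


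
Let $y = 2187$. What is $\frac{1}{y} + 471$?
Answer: $\frac{1030078}{2187} \approx 471.0$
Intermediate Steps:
$\frac{1}{y} + 471 = \frac{1}{2187} + 471 = \frac{1030078}{2187}$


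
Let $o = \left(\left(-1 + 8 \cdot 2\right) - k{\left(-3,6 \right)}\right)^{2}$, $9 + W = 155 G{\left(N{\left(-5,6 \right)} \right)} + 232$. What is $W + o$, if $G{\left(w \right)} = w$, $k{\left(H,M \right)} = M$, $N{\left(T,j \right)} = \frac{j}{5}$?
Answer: $490$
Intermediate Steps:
$N{\left(T,j \right)} = \frac{j}{5}$ ($N{\left(T,j \right)} = j \frac{1}{5} = \frac{j}{5}$)
$W = 409$ ($W = -9 + \left(155 \cdot \frac{1}{5} \cdot 6 + 232\right) = -9 + \left(155 \cdot \frac{6}{5} + 232\right) = -9 + \left(186 + 232\right) = -9 + 418 = 409$)
$o = 81$ ($o = \left(\left(-1 + 8 \cdot 2\right) - 6\right)^{2} = \left(\left(-1 + 16\right) - 6\right)^{2} = \left(15 - 6\right)^{2} = 9^{2} = 81$)
$W + o = 409 + 81 = 490$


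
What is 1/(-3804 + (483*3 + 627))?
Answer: -1/1728 ≈ -0.00057870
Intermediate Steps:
1/(-3804 + (483*3 + 627)) = 1/(-3804 + (1449 + 627)) = 1/(-3804 + 2076) = 1/(-1728) = -1/1728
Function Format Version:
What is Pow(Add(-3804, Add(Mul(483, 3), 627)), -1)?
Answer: Rational(-1, 1728) ≈ -0.00057870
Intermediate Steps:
Pow(Add(-3804, Add(Mul(483, 3), 627)), -1) = Pow(Add(-3804, Add(1449, 627)), -1) = Pow(Add(-3804, 2076), -1) = Pow(-1728, -1) = Rational(-1, 1728)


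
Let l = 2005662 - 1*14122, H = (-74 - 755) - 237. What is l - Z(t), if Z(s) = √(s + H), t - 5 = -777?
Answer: 1991540 - I*√1838 ≈ 1.9915e+6 - 42.872*I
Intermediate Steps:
H = -1066 (H = -829 - 237 = -1066)
l = 1991540 (l = 2005662 - 14122 = 1991540)
t = -772 (t = 5 - 777 = -772)
Z(s) = √(-1066 + s) (Z(s) = √(s - 1066) = √(-1066 + s))
l - Z(t) = 1991540 - √(-1066 - 772) = 1991540 - √(-1838) = 1991540 - I*√1838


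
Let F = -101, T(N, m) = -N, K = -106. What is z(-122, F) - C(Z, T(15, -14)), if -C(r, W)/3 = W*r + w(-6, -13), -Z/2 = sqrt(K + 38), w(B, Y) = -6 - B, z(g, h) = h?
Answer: -101 + 180*I*sqrt(17) ≈ -101.0 + 742.16*I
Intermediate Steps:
Z = -4*I*sqrt(17) (Z = -2*sqrt(-106 + 38) = -4*I*sqrt(17) ≈ -16.492*I)
C(r, W) = -3*W*r (C(r, W) = -3*(W*r + (-6 - 1*(-6))) = -3*(W*r + (-6 + 6)) = -3*(W*r + 0) = -3*W*r)
z(-122, F) - C(Z, T(15, -14)) = -101 - (-3)*(-1*15)*(-4*I*sqrt(17)) = -101 - (-3)*(-15)*(-4*I*sqrt(17)) = -101 - (-180)*I*sqrt(17) = -101 + 180*I*sqrt(17)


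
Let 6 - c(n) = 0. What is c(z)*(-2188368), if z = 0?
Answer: -13130208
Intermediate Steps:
c(n) = 6 (c(n) = 6 - 1*0 = 6 + 0 = 6)
c(z)*(-2188368) = 6*(-2188368) = -13130208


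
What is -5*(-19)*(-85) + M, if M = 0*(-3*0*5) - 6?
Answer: -8081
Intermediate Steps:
M = -6 (M = 0*(0*5) - 6 = 0*0 - 6 = 0 - 6 = -6)
-5*(-19)*(-85) + M = -5*(-19)*(-85) - 6 = 95*(-85) - 6 = -8075 - 6 = -8081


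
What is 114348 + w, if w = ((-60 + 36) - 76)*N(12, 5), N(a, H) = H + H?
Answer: 113348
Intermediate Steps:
N(a, H) = 2*H
w = -1000 (w = ((-60 + 36) - 76)*(2*5) = (-24 - 76)*10 = -100*10 = -1000)
114348 + w = 114348 - 1000 = 113348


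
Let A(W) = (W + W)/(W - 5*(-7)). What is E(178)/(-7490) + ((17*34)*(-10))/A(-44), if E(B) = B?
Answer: -48705683/82390 ≈ -591.16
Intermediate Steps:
A(W) = 2*W/(35 + W) (A(W) = (2*W)/(W + 35) = (2*W)/(35 + W) = 2*W/(35 + W))
E(178)/(-7490) + ((17*34)*(-10))/A(-44) = 178/(-7490) + ((17*34)*(-10))/((2*(-44)/(35 - 44))) = 178*(-1/7490) + (578*(-10))/((2*(-44)/(-9))) = -89/3745 - 5780/(2*(-44)*(-1/9)) = -89/3745 - 5780/88/9 = -89/3745 - 5780*9/88 = -89/3745 - 13005/22 = -48705683/82390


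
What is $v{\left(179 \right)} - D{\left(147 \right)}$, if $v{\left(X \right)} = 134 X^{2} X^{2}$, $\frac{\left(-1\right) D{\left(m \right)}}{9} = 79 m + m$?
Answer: $137567947094$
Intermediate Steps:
$D{\left(m \right)} = - 720 m$ ($D{\left(m \right)} = - 9 \left(79 m + m\right) = - 9 \cdot 80 m = - 720 m$)
$v{\left(X \right)} = 134 X^{4}$
$v{\left(179 \right)} - D{\left(147 \right)} = 134 \cdot 179^{4} - \left(-720\right) 147 = 134 \cdot 1026625681 - -105840 = 137567841254 + 105840 = 137567947094$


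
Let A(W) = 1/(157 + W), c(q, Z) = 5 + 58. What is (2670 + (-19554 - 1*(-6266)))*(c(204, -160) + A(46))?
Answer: -135804220/203 ≈ -6.6899e+5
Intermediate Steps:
c(q, Z) = 63
(2670 + (-19554 - 1*(-6266)))*(c(204, -160) + A(46)) = (2670 + (-19554 - 1*(-6266)))*(63 + 1/(157 + 46)) = (2670 + (-19554 + 6266))*(63 + 1/203) = (2670 - 13288)*(63 + 1/203) = -10618*12790/203 = -135804220/203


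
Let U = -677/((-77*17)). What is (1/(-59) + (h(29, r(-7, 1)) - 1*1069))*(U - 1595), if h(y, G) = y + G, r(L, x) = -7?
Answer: 128933333772/77231 ≈ 1.6695e+6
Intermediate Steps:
U = 677/1309 (U = -677/(-1309) = -677*(-1/1309) = 677/1309 ≈ 0.51719)
h(y, G) = G + y
(1/(-59) + (h(29, r(-7, 1)) - 1*1069))*(U - 1595) = (1/(-59) + ((-7 + 29) - 1*1069))*(677/1309 - 1595) = (-1/59 + (22 - 1069))*(-2087178/1309) = (-1/59 - 1047)*(-2087178/1309) = -61774/59*(-2087178/1309) = 128933333772/77231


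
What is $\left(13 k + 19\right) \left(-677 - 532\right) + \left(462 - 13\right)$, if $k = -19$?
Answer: $276101$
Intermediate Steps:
$\left(13 k + 19\right) \left(-677 - 532\right) + \left(462 - 13\right) = \left(13 \left(-19\right) + 19\right) \left(-677 - 532\right) + \left(462 - 13\right) = \left(-247 + 19\right) \left(-677 - 532\right) + \left(462 - 13\right) = \left(-228\right) \left(-1209\right) + 449 = 275652 + 449 = 276101$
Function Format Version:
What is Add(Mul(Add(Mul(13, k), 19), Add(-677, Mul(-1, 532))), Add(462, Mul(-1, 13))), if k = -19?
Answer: 276101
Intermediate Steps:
Add(Mul(Add(Mul(13, k), 19), Add(-677, Mul(-1, 532))), Add(462, Mul(-1, 13))) = Add(Mul(Add(Mul(13, -19), 19), Add(-677, Mul(-1, 532))), Add(462, Mul(-1, 13))) = Add(Mul(Add(-247, 19), Add(-677, -532)), Add(462, -13)) = Add(Mul(-228, -1209), 449) = Add(275652, 449) = 276101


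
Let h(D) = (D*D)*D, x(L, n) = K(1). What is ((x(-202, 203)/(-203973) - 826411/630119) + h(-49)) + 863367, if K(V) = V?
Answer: 13692132112119292/18361037541 ≈ 7.4572e+5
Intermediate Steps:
x(L, n) = 1
h(D) = D³ (h(D) = D²*D = D³)
((x(-202, 203)/(-203973) - 826411/630119) + h(-49)) + 863367 = ((1/(-203973) - 826411/630119) + (-49)³) + 863367 = ((1*(-1/203973) - 826411*1/630119) - 117649) + 863367 = ((-1/203973 - 826411/630119) - 117649) + 863367 = (-24080880146/18361037541 - 117649) + 863367 = -2160181786541255/18361037541 + 863367 = 13692132112119292/18361037541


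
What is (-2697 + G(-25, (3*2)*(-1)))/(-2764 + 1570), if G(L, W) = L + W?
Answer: 1364/597 ≈ 2.2848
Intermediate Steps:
(-2697 + G(-25, (3*2)*(-1)))/(-2764 + 1570) = (-2697 + (-25 + (3*2)*(-1)))/(-2764 + 1570) = (-2697 + (-25 + 6*(-1)))/(-1194) = (-2697 + (-25 - 6))*(-1/1194) = (-2697 - 31)*(-1/1194) = -2728*(-1/1194) = 1364/597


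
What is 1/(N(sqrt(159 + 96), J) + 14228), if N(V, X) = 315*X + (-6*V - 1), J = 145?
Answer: 29951/1794120212 + 3*sqrt(255)/1794120212 ≈ 1.6721e-5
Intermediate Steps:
N(V, X) = -1 - 6*V + 315*X (N(V, X) = 315*X + (-1 - 6*V) = -1 - 6*V + 315*X)
1/(N(sqrt(159 + 96), J) + 14228) = 1/((-1 - 6*sqrt(159 + 96) + 315*145) + 14228) = 1/((-1 - 6*sqrt(255) + 45675) + 14228) = 1/((45674 - 6*sqrt(255)) + 14228) = 1/(59902 - 6*sqrt(255))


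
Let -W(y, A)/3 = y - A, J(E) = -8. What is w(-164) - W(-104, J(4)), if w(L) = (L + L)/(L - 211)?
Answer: -107672/375 ≈ -287.13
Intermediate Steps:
w(L) = 2*L/(-211 + L) (w(L) = (2*L)/(-211 + L) = 2*L/(-211 + L))
W(y, A) = -3*y + 3*A (W(y, A) = -3*(y - A) = -3*y + 3*A)
w(-164) - W(-104, J(4)) = 2*(-164)/(-211 - 164) - (-3*(-104) + 3*(-8)) = 2*(-164)/(-375) - (312 - 24) = 2*(-164)*(-1/375) - 1*288 = 328/375 - 288 = -107672/375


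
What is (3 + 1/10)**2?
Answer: 961/100 ≈ 9.6100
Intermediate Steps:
(3 + 1/10)**2 = (31/10)**2 = 961/100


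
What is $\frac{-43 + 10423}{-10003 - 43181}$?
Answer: $- \frac{865}{4432} \approx -0.19517$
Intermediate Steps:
$\frac{-43 + 10423}{-10003 - 43181} = \frac{10380}{-53184} = 10380 \left(- \frac{1}{53184}\right) = - \frac{865}{4432}$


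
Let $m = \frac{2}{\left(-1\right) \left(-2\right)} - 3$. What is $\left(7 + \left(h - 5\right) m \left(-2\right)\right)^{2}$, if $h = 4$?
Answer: $9$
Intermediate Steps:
$m = -2$ ($m = \frac{2}{2} - 3 = 2 \cdot \frac{1}{2} - 3 = 1 - 3 = -2$)
$\left(7 + \left(h - 5\right) m \left(-2\right)\right)^{2} = \left(7 + \left(4 - 5\right) \left(\left(-2\right) \left(-2\right)\right)\right)^{2} = \left(7 - 4\right)^{2} = 3^{2} = 9$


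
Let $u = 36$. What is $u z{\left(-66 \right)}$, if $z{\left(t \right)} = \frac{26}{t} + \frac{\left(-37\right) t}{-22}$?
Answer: $- \frac{44112}{11} \approx -4010.2$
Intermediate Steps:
$z{\left(t \right)} = \frac{26}{t} + \frac{37 t}{22}$ ($z{\left(t \right)} = \frac{26}{t} + - 37 t \left(- \frac{1}{22}\right) = \frac{26}{t} + \frac{37 t}{22}$)
$u z{\left(-66 \right)} = 36 \left(\frac{26}{-66} + \frac{37}{22} \left(-66\right)\right) = 36 \left(26 \left(- \frac{1}{66}\right) - 111\right) = 36 \left(- \frac{13}{33} - 111\right) = 36 \left(- \frac{3676}{33}\right) = - \frac{44112}{11}$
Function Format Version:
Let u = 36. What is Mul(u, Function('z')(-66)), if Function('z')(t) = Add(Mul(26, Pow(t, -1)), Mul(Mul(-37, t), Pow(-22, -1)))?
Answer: Rational(-44112, 11) ≈ -4010.2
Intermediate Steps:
Function('z')(t) = Add(Mul(26, Pow(t, -1)), Mul(Rational(37, 22), t)) (Function('z')(t) = Add(Mul(26, Pow(t, -1)), Mul(Mul(-37, t), Rational(-1, 22))) = Add(Mul(26, Pow(t, -1)), Mul(Rational(37, 22), t)))
Mul(u, Function('z')(-66)) = Mul(36, Add(Mul(26, Pow(-66, -1)), Mul(Rational(37, 22), -66))) = Mul(36, Add(Mul(26, Rational(-1, 66)), -111)) = Mul(36, Add(Rational(-13, 33), -111)) = Mul(36, Rational(-3676, 33)) = Rational(-44112, 11)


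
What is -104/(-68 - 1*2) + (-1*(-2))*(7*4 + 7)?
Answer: 2502/35 ≈ 71.486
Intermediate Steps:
-104/(-68 - 1*2) + (-1*(-2))*(7*4 + 7) = -104/(-68 - 2) + 2*(28 + 7) = -104/(-70) + 2*35 = -104*(-1/70) + 70 = 52/35 + 70 = 2502/35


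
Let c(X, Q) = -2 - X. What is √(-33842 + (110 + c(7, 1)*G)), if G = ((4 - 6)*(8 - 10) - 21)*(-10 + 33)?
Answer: 9*I*√373 ≈ 173.82*I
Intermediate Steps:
G = -391 (G = (-2*(-2) - 21)*23 = (4 - 21)*23 = -17*23 = -391)
√(-33842 + (110 + c(7, 1)*G)) = √(-33842 + (110 + (-2 - 1*7)*(-391))) = √(-33842 + (110 + (-2 - 7)*(-391))) = √(-33842 + (110 - 9*(-391))) = √(-33842 + (110 + 3519)) = √(-33842 + 3629) = √(-30213) = 9*I*√373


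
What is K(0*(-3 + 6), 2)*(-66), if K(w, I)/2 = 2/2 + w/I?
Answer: -132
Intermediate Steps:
K(w, I) = 2 + 2*w/I (K(w, I) = 2*(2/2 + w/I) = 2*(2*(½) + w/I) = 2*(1 + w/I) = 2 + 2*w/I)
K(0*(-3 + 6), 2)*(-66) = (2 + 2*(0*(-3 + 6))/2)*(-66) = (2 + 2*(0*3)*(½))*(-66) = (2 + 2*0*(½))*(-66) = (2 + 0)*(-66) = 2*(-66) = -132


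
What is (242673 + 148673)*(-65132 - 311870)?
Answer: -147538224692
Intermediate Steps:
(242673 + 148673)*(-65132 - 311870) = 391346*(-377002) = -147538224692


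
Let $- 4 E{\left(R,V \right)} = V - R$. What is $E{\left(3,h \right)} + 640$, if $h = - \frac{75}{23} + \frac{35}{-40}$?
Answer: $\frac{472353}{736} \approx 641.78$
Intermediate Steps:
$h = - \frac{761}{184}$ ($h = \left(-75\right) \frac{1}{23} + 35 \left(- \frac{1}{40}\right) = - \frac{75}{23} - \frac{7}{8} = - \frac{761}{184} \approx -4.1359$)
$E{\left(R,V \right)} = - \frac{V}{4} + \frac{R}{4}$ ($E{\left(R,V \right)} = - \frac{V - R}{4} = - \frac{V}{4} + \frac{R}{4}$)
$E{\left(3,h \right)} + 640 = \left(\left(- \frac{1}{4}\right) \left(- \frac{761}{184}\right) + \frac{1}{4} \cdot 3\right) + 640 = \left(\frac{761}{736} + \frac{3}{4}\right) + 640 = \frac{1313}{736} + 640 = \frac{472353}{736}$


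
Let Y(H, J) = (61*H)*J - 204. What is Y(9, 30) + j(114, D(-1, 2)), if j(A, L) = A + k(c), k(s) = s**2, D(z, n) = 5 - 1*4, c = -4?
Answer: 16396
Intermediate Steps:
D(z, n) = 1 (D(z, n) = 5 - 4 = 1)
Y(H, J) = -204 + 61*H*J (Y(H, J) = 61*H*J - 204 = -204 + 61*H*J)
j(A, L) = 16 + A (j(A, L) = A + (-4)**2 = A + 16 = 16 + A)
Y(9, 30) + j(114, D(-1, 2)) = (-204 + 61*9*30) + (16 + 114) = (-204 + 16470) + 130 = 16266 + 130 = 16396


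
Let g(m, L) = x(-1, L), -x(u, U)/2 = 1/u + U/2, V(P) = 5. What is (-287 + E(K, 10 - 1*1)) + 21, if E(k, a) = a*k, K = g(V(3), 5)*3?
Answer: -347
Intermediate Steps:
x(u, U) = -U - 2/u (x(u, U) = -2*(1/u + U/2) = -U - 2/u)
g(m, L) = 2 - L (g(m, L) = -L - 2/(-1) = -L - 2*(-1) = -L + 2 = 2 - L)
K = -9 (K = (2 - 1*5)*3 = (2 - 5)*3 = -3*3 = -9)
(-287 + E(K, 10 - 1*1)) + 21 = (-287 + (10 - 1*1)*(-9)) + 21 = (-287 + (10 - 1)*(-9)) + 21 = (-287 + 9*(-9)) + 21 = (-287 - 81) + 21 = -368 + 21 = -347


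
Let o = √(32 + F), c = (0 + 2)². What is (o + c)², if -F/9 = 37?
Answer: (4 + I*√301)² ≈ -285.0 + 138.79*I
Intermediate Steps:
F = -333 (F = -9*37 = -333)
c = 4 (c = 2² = 4)
o = I*√301 (o = √(32 - 333) = √(-301) = I*√301 ≈ 17.349*I)
(o + c)² = (I*√301 + 4)² = (4 + I*√301)²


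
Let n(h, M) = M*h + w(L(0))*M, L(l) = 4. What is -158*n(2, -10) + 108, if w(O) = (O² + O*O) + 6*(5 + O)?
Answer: 139148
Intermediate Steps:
w(O) = 30 + 2*O² + 6*O (w(O) = (O² + O²) + (30 + 6*O) = 2*O² + (30 + 6*O) = 30 + 2*O² + 6*O)
n(h, M) = 86*M + M*h (n(h, M) = M*h + (30 + 2*4² + 6*4)*M = M*h + (30 + 2*16 + 24)*M = M*h + (30 + 32 + 24)*M = M*h + 86*M = 86*M + M*h)
-158*n(2, -10) + 108 = -(-1580)*(86 + 2) + 108 = -(-1580)*88 + 108 = -158*(-880) + 108 = 139040 + 108 = 139148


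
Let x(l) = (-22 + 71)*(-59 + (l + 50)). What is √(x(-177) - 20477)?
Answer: I*√29591 ≈ 172.02*I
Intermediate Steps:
x(l) = -441 + 49*l (x(l) = 49*(-59 + (50 + l)) = 49*(-9 + l) = -441 + 49*l)
√(x(-177) - 20477) = √((-441 + 49*(-177)) - 20477) = √((-441 - 8673) - 20477) = √(-9114 - 20477) = √(-29591) = I*√29591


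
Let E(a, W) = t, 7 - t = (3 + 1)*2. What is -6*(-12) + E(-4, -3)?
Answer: 71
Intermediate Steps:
t = -1 (t = 7 - (3 + 1)*2 = 7 - 4*2 = 7 - 1*8 = 7 - 8 = -1)
E(a, W) = -1
-6*(-12) + E(-4, -3) = -6*(-12) - 1 = 72 - 1 = 71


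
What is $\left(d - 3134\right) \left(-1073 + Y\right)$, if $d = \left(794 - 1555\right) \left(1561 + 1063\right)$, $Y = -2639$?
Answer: $7423992576$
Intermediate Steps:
$d = -1996864$ ($d = \left(-761\right) 2624 = -1996864$)
$\left(d - 3134\right) \left(-1073 + Y\right) = \left(-1996864 - 3134\right) \left(-1073 - 2639\right) = \left(-1999998\right) \left(-3712\right) = 7423992576$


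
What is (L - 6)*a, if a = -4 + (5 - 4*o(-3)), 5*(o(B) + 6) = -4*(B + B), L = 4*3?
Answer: 174/5 ≈ 34.800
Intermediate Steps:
L = 12
o(B) = -6 - 8*B/5 (o(B) = -6 + (-4*(B + B))/5 = -6 + (-8*B)/5 = -6 - 8*B/5)
a = 29/5 (a = -4 + (5 - 4*(-6 - 8/5*(-3))) = -4 + (5 - 4*(-6 + 24/5)) = -4 + (5 - 4*(-6/5)) = -4 + (5 + 24/5) = -4 + 49/5 = 29/5 ≈ 5.8000)
(L - 6)*a = (12 - 6)*(29/5) = 6*(29/5) = 174/5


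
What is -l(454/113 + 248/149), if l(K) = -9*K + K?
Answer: 765360/16837 ≈ 45.457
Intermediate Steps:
l(K) = -8*K
-l(454/113 + 248/149) = -(-8)*(454/113 + 248/149) = -(-8)*95670/16837 = -1*(-765360/16837) = 765360/16837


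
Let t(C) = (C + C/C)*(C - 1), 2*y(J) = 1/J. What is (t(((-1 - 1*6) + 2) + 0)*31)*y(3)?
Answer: 124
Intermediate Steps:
y(J) = 1/(2*J)
t(C) = (1 + C)*(-1 + C) (t(C) = (C + 1)*(-1 + C) = (1 + C)*(-1 + C))
(t(((-1 - 1*6) + 2) + 0)*31)*y(3) = ((-1 + (((-1 - 1*6) + 2) + 0)²)*31)*((½)/3) = ((-1 + (((-1 - 6) + 2) + 0)²)*31)*((½)*(⅓)) = ((-1 + ((-7 + 2) + 0)²)*31)*(⅙) = ((-1 + (-5 + 0)²)*31)*(⅙) = ((-1 + (-5)²)*31)*(⅙) = ((-1 + 25)*31)*(⅙) = (24*31)*(⅙) = 744*(⅙) = 124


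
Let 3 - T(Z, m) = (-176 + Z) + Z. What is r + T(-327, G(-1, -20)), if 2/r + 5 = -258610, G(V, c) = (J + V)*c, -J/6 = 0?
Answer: 215426293/258615 ≈ 833.00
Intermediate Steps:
J = 0 (J = -6*0 = 0)
G(V, c) = V*c (G(V, c) = (0 + V)*c = V*c)
r = -2/258615 (r = 2/(-5 - 258610) = 2/(-258615) = 2*(-1/258615) = -2/258615 ≈ -7.7335e-6)
T(Z, m) = 179 - 2*Z (T(Z, m) = 3 - ((-176 + Z) + Z) = 3 - (-176 + 2*Z) = 3 + (176 - 2*Z) = 179 - 2*Z)
r + T(-327, G(-1, -20)) = -2/258615 + (179 - 2*(-327)) = -2/258615 + (179 + 654) = -2/258615 + 833 = 215426293/258615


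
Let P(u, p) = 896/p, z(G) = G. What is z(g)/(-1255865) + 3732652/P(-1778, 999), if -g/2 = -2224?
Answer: 1203242367161/289120 ≈ 4.1617e+6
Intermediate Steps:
g = 4448 (g = -2*(-2224) = 4448)
z(g)/(-1255865) + 3732652/P(-1778, 999) = 4448/(-1255865) + 3732652/((896/999)) = 4448*(-1/1255865) + 3732652/((896*(1/999))) = -32/9035 + 3732652/(896/999) = -32/9035 + 3732652*(999/896) = -32/9035 + 133175691/32 = 1203242367161/289120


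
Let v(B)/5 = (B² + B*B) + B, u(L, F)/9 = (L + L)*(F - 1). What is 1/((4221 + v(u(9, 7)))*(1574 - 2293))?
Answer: -1/6799526199 ≈ -1.4707e-10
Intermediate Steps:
u(L, F) = 18*L*(-1 + F) (u(L, F) = 9*((L + L)*(F - 1)) = 9*((2*L)*(-1 + F)) = 9*(2*L*(-1 + F)) = 18*L*(-1 + F))
v(B) = 5*B + 10*B² (v(B) = 5*((B² + B*B) + B) = 5*((B² + B²) + B) = 5*(2*B² + B) = 5*(B + 2*B²) = 5*B + 10*B²)
1/((4221 + v(u(9, 7)))*(1574 - 2293)) = 1/((4221 + 5*(18*9*(-1 + 7))*(1 + 2*(18*9*(-1 + 7))))*(1574 - 2293)) = 1/((4221 + 5*(18*9*6)*(1 + 2*(18*9*6)))*(-719)) = 1/((4221 + 5*972*(1 + 2*972))*(-719)) = 1/((4221 + 5*972*(1 + 1944))*(-719)) = 1/((4221 + 5*972*1945)*(-719)) = 1/((4221 + 9452700)*(-719)) = 1/(9456921*(-719)) = 1/(-6799526199) = -1/6799526199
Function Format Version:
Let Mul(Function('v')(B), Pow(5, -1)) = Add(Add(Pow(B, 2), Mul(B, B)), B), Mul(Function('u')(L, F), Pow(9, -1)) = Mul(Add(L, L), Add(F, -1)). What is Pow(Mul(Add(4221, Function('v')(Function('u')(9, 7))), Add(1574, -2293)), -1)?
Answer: Rational(-1, 6799526199) ≈ -1.4707e-10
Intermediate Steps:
Function('u')(L, F) = Mul(18, L, Add(-1, F)) (Function('u')(L, F) = Mul(9, Mul(Add(L, L), Add(F, -1))) = Mul(9, Mul(Mul(2, L), Add(-1, F))) = Mul(9, Mul(2, L, Add(-1, F))) = Mul(18, L, Add(-1, F)))
Function('v')(B) = Add(Mul(5, B), Mul(10, Pow(B, 2))) (Function('v')(B) = Mul(5, Add(Add(Pow(B, 2), Mul(B, B)), B)) = Mul(5, Add(Add(Pow(B, 2), Pow(B, 2)), B)) = Mul(5, Add(Mul(2, Pow(B, 2)), B)) = Mul(5, Add(B, Mul(2, Pow(B, 2)))) = Add(Mul(5, B), Mul(10, Pow(B, 2))))
Pow(Mul(Add(4221, Function('v')(Function('u')(9, 7))), Add(1574, -2293)), -1) = Pow(Mul(Add(4221, Mul(5, Mul(18, 9, Add(-1, 7)), Add(1, Mul(2, Mul(18, 9, Add(-1, 7)))))), Add(1574, -2293)), -1) = Pow(Mul(Add(4221, Mul(5, Mul(18, 9, 6), Add(1, Mul(2, Mul(18, 9, 6))))), -719), -1) = Pow(Mul(Add(4221, Mul(5, 972, Add(1, Mul(2, 972)))), -719), -1) = Pow(Mul(Add(4221, Mul(5, 972, Add(1, 1944))), -719), -1) = Pow(Mul(Add(4221, Mul(5, 972, 1945)), -719), -1) = Pow(Mul(Add(4221, 9452700), -719), -1) = Pow(Mul(9456921, -719), -1) = Pow(-6799526199, -1) = Rational(-1, 6799526199)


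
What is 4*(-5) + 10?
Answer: -10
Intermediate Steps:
4*(-5) + 10 = -20 + 10 = -10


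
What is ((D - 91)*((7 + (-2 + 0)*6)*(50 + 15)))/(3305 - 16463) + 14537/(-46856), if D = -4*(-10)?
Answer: -9489373/6044424 ≈ -1.5699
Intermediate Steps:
D = 40
((D - 91)*((7 + (-2 + 0)*6)*(50 + 15)))/(3305 - 16463) + 14537/(-46856) = ((40 - 91)*((7 + (-2 + 0)*6)*(50 + 15)))/(3305 - 16463) + 14537/(-46856) = -51*(7 - 2*6)*65/(-13158) + 14537*(-1/46856) = -51*(7 - 12)*65*(-1/13158) - 14537/46856 = -(-255)*65*(-1/13158) - 14537/46856 = -51*(-325)*(-1/13158) - 14537/46856 = 16575*(-1/13158) - 14537/46856 = -325/258 - 14537/46856 = -9489373/6044424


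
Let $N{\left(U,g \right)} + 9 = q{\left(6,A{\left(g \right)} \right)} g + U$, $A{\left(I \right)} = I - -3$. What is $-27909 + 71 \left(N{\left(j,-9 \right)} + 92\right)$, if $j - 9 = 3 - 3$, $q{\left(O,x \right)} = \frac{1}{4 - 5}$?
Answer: $-20738$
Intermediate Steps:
$A{\left(I \right)} = 3 + I$ ($A{\left(I \right)} = I + 3 = 3 + I$)
$q{\left(O,x \right)} = -1$ ($q{\left(O,x \right)} = \frac{1}{-1} = -1$)
$j = 9$ ($j = 9 + \left(3 - 3\right) = 9 + 0 = 9$)
$N{\left(U,g \right)} = -9 + U - g$ ($N{\left(U,g \right)} = -9 + \left(- g + U\right) = -9 + \left(U - g\right) = -9 + U - g$)
$-27909 + 71 \left(N{\left(j,-9 \right)} + 92\right) = -27909 + 71 \left(\left(-9 + 9 - -9\right) + 92\right) = -27909 + 71 \left(\left(-9 + 9 + 9\right) + 92\right) = -27909 + 71 \left(9 + 92\right) = -27909 + 71 \cdot 101 = -27909 + 7171 = -20738$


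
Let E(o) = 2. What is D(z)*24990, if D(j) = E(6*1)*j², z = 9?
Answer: 4048380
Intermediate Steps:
D(j) = 2*j²
D(z)*24990 = (2*9²)*24990 = (2*81)*24990 = 162*24990 = 4048380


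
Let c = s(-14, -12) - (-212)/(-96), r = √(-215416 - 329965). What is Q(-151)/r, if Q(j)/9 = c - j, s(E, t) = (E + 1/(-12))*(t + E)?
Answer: -37077*I*√545381/4363048 ≈ -6.2757*I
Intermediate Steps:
r = I*√545381 (r = √(-545381) = I*√545381 ≈ 738.5*I)
s(E, t) = (-1/12 + E)*(E + t) (s(E, t) = (E - 1/12)*(E + t) = (-1/12 + E)*(E + t))
c = 8735/24 (c = ((-14)² - 1/12*(-14) - 1/12*(-12) - 14*(-12)) - (-212)/(-96) = (196 + 7/6 + 1 + 168) - (-212)*(-1)/96 = 2197/6 - 1*53/24 = 2197/6 - 53/24 = 8735/24 ≈ 363.96)
Q(j) = 26205/8 - 9*j (Q(j) = 9*(8735/24 - j) = 26205/8 - 9*j)
Q(-151)/r = (26205/8 - 9*(-151))/((I*√545381)) = (26205/8 + 1359)*(-I*√545381/545381) = 37077*(-I*√545381/545381)/8 = -37077*I*√545381/4363048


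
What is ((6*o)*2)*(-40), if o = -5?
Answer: 2400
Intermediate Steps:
((6*o)*2)*(-40) = ((6*(-5))*2)*(-40) = -30*2*(-40) = -60*(-40) = 2400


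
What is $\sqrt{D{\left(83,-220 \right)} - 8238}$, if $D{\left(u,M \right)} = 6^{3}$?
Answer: $i \sqrt{8022} \approx 89.566 i$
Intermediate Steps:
$D{\left(u,M \right)} = 216$
$\sqrt{D{\left(83,-220 \right)} - 8238} = \sqrt{216 - 8238} = \sqrt{-8022} = i \sqrt{8022}$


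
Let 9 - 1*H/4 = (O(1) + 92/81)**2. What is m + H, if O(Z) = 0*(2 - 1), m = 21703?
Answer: 142595723/6561 ≈ 21734.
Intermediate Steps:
O(Z) = 0 (O(Z) = 0*1 = 0)
H = 202340/6561 (H = 36 - 4*(0 + 92/81)**2 = 36 - 4*(92/81)**2 = 36 - 4*8464/6561 = 36 - 33856/6561 = 202340/6561 ≈ 30.840)
m + H = 21703 + 202340/6561 = 142595723/6561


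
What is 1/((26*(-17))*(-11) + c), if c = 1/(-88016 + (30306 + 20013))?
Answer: 37697/183282813 ≈ 0.00020568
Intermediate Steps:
c = -1/37697 (c = 1/(-88016 + 50319) = 1/(-37697) = -1/37697 ≈ -2.6527e-5)
1/((26*(-17))*(-11) + c) = 1/((26*(-17))*(-11) - 1/37697) = 1/(-442*(-11) - 1/37697) = 1/(4862 - 1/37697) = 1/(183282813/37697) = 37697/183282813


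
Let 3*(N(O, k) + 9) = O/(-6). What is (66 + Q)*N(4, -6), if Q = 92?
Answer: -13114/9 ≈ -1457.1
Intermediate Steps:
N(O, k) = -9 - O/18 (N(O, k) = -9 + (O/(-6))/3 = -9 + (O*(-⅙))/3 = -9 + (-O/6)/3 = -9 - O/18)
(66 + Q)*N(4, -6) = (66 + 92)*(-9 - 1/18*4) = 158*(-9 - 2/9) = 158*(-83/9) = -13114/9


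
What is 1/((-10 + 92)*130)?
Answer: 1/10660 ≈ 9.3809e-5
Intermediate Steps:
1/((-10 + 92)*130) = 1/(82*130) = 1/10660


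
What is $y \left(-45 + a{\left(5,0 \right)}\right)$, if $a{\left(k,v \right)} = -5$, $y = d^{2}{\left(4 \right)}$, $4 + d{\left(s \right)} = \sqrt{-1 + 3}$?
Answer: $-900 + 400 \sqrt{2} \approx -334.31$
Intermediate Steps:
$d{\left(s \right)} = -4 + \sqrt{2}$ ($d{\left(s \right)} = -4 + \sqrt{-1 + 3} = -4 + \sqrt{2}$)
$y = \left(-4 + \sqrt{2}\right)^{2} \approx 6.6863$
$y \left(-45 + a{\left(5,0 \right)}\right) = \left(4 - \sqrt{2}\right)^{2} \left(-45 - 5\right) = \left(4 - \sqrt{2}\right)^{2} \left(-50\right) = - 50 \left(4 - \sqrt{2}\right)^{2}$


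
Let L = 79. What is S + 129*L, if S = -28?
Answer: 10163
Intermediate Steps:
S + 129*L = -28 + 129*79 = -28 + 10191 = 10163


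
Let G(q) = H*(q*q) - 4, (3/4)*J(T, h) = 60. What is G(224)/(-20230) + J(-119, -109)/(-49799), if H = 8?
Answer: -587974594/29630405 ≈ -19.844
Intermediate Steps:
J(T, h) = 80 (J(T, h) = (4/3)*60 = 80)
G(q) = -4 + 8*q**2 (G(q) = 8*(q*q) - 4 = 8*q**2 - 4 = -4 + 8*q**2)
G(224)/(-20230) + J(-119, -109)/(-49799) = (-4 + 8*224**2)/(-20230) + 80/(-49799) = (-4 + 8*50176)*(-1/20230) + 80*(-1/49799) = (-4 + 401408)*(-1/20230) - 80/49799 = 401404*(-1/20230) - 80/49799 = -11806/595 - 80/49799 = -587974594/29630405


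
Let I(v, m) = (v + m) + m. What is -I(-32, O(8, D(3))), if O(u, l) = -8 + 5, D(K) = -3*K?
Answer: 38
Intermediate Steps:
O(u, l) = -3
I(v, m) = v + 2*m (I(v, m) = (m + v) + m = v + 2*m)
-I(-32, O(8, D(3))) = -(-32 + 2*(-3)) = -(-32 - 6) = -1*(-38) = 38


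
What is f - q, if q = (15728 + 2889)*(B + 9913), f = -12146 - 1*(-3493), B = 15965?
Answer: -481779379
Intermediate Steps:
f = -8653 (f = -12146 + 3493 = -8653)
q = 481770726 (q = (15728 + 2889)*(15965 + 9913) = 18617*25878 = 481770726)
f - q = -8653 - 1*481770726 = -8653 - 481770726 = -481779379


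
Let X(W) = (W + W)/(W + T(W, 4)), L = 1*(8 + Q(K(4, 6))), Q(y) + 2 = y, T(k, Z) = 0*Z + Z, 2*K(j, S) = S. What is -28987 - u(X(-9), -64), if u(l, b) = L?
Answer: -28996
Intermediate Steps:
K(j, S) = S/2
T(k, Z) = Z (T(k, Z) = 0 + Z = Z)
Q(y) = -2 + y
L = 9 (L = 1*(8 + (-2 + (1/2)*6)) = 1*(8 + (-2 + 3)) = 1*(8 + 1) = 1*9 = 9)
X(W) = 2*W/(4 + W) (X(W) = (W + W)/(W + 4) = (2*W)/(4 + W) = 2*W/(4 + W))
u(l, b) = 9
-28987 - u(X(-9), -64) = -28987 - 1*9 = -28987 - 9 = -28996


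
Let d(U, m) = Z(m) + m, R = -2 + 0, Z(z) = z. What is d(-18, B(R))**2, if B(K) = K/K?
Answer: 4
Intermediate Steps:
R = -2
B(K) = 1
d(U, m) = 2*m (d(U, m) = m + m = 2*m)
d(-18, B(R))**2 = (2*1)**2 = 2**2 = 4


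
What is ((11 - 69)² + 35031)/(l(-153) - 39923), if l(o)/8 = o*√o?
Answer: -1532843585/1823066857 + 140986440*I*√17/1823066857 ≈ -0.84081 + 0.31886*I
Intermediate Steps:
l(o) = 8*o^(3/2) (l(o) = 8*(o*√o) = 8*o^(3/2))
((11 - 69)² + 35031)/(l(-153) - 39923) = ((11 - 69)² + 35031)/(8*(-153)^(3/2) - 39923) = ((-58)² + 35031)/(8*(-459*I*√17) - 39923) = (3364 + 35031)/(-3672*I*√17 - 39923) = 38395/(-39923 - 3672*I*√17)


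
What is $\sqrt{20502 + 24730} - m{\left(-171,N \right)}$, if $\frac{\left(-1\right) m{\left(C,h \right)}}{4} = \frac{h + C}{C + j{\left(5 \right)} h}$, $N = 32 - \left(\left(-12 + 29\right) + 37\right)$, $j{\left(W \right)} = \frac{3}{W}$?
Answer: $\frac{3860}{921} + 4 \sqrt{2827} \approx 216.87$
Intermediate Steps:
$N = -22$ ($N = 32 - \left(17 + 37\right) = 32 - 54 = -22$)
$m{\left(C,h \right)} = - \frac{4 \left(C + h\right)}{C + \frac{3 h}{5}}$ ($m{\left(C,h \right)} = - 4 \frac{h + C}{C + \frac{3}{5} h} = - 4 \frac{C + h}{C + 3 \cdot \frac{1}{5} h} = - 4 \frac{C + h}{C + \frac{3 h}{5}} = - \frac{4 \left(C + h\right)}{C + \frac{3 h}{5}}$)
$\sqrt{20502 + 24730} - m{\left(-171,N \right)} = \sqrt{20502 + 24730} - \frac{20 \left(\left(-1\right) \left(-171\right) - -22\right)}{3 \left(-22\right) + 5 \left(-171\right)} = \sqrt{45232} - \frac{20 \left(171 + 22\right)}{-66 - 855} = 4 \sqrt{2827} - 20 \frac{1}{-921} \cdot 193 = 4 \sqrt{2827} - 20 \left(- \frac{1}{921}\right) 193 = 4 \sqrt{2827} - - \frac{3860}{921} = 4 \sqrt{2827} + \frac{3860}{921} = \frac{3860}{921} + 4 \sqrt{2827}$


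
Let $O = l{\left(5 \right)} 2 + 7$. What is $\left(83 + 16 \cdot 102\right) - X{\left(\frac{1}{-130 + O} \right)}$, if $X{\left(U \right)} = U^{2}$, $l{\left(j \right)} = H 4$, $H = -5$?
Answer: $\frac{45565834}{26569} \approx 1715.0$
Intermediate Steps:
$l{\left(j \right)} = -20$ ($l{\left(j \right)} = \left(-5\right) 4 = -20$)
$O = -33$ ($O = \left(-20\right) 2 + 7 = -40 + 7 = -33$)
$\left(83 + 16 \cdot 102\right) - X{\left(\frac{1}{-130 + O} \right)} = \left(83 + 16 \cdot 102\right) - \left(\frac{1}{-130 - 33}\right)^{2} = \left(83 + 1632\right) - \left(\frac{1}{-163}\right)^{2} = 1715 - \left(- \frac{1}{163}\right)^{2} = 1715 - \frac{1}{26569} = \frac{45565834}{26569}$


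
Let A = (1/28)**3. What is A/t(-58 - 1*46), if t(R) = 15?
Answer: 1/329280 ≈ 3.0369e-6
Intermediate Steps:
A = 1/21952 (A = (1/28)**3 = 1/21952 ≈ 4.5554e-5)
A/t(-58 - 1*46) = (1/21952)/15 = (1/21952)*(1/15) = 1/329280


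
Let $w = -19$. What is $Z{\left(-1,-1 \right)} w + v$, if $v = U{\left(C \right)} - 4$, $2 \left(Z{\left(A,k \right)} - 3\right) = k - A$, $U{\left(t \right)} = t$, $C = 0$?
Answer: $-61$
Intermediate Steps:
$Z{\left(A,k \right)} = 3 + \frac{k}{2} - \frac{A}{2}$ ($Z{\left(A,k \right)} = 3 + \frac{k - A}{2} = 3 - \left(\frac{A}{2} - \frac{k}{2}\right) = 3 + \frac{k}{2} - \frac{A}{2}$)
$v = -4$ ($v = 0 - 4 = -4$)
$Z{\left(-1,-1 \right)} w + v = \left(3 + \frac{1}{2} \left(-1\right) - - \frac{1}{2}\right) \left(-19\right) - 4 = \left(3 - \frac{1}{2} + \frac{1}{2}\right) \left(-19\right) - 4 = 3 \left(-19\right) - 4 = -57 - 4 = -61$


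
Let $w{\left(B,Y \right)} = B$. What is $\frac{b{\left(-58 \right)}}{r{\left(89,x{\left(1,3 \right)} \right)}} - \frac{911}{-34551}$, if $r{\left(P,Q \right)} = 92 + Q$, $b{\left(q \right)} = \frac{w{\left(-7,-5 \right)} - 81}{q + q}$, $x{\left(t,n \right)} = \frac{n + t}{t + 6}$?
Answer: $\frac{1246687}{36071244} \approx 0.034562$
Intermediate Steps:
$x{\left(t,n \right)} = \frac{n + t}{6 + t}$
$b{\left(q \right)} = - \frac{44}{q}$ ($b{\left(q \right)} = \frac{-7 - 81}{q + q} = - \frac{88}{2 q} = - 88 \frac{1}{2 q} = - \frac{44}{q}$)
$\frac{b{\left(-58 \right)}}{r{\left(89,x{\left(1,3 \right)} \right)}} - \frac{911}{-34551} = \frac{\left(-44\right) \frac{1}{-58}}{92 + \frac{3 + 1}{6 + 1}} - \frac{911}{-34551} = \frac{\left(-44\right) \left(- \frac{1}{58}\right)}{92 + \frac{1}{7} \cdot 4} - - \frac{911}{34551} = \frac{22}{29 \left(92 + \frac{1}{7} \cdot 4\right)} + \frac{911}{34551} = \frac{22}{29 \left(92 + \frac{4}{7}\right)} + \frac{911}{34551} = \frac{22}{29 \cdot \frac{648}{7}} + \frac{911}{34551} = \frac{22}{29} \cdot \frac{7}{648} + \frac{911}{34551} = \frac{77}{9396} + \frac{911}{34551} = \frac{1246687}{36071244}$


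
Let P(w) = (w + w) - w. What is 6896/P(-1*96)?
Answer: -431/6 ≈ -71.833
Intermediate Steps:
P(w) = w (P(w) = 2*w - w = w)
6896/P(-1*96) = 6896/((-1*96)) = 6896/(-96) = 6896*(-1/96) = -431/6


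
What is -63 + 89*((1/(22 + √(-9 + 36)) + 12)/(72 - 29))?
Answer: -747979/19651 - 267*√3/19651 ≈ -38.087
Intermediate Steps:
-63 + 89*((1/(22 + √(-9 + 36)) + 12)/(72 - 29)) = -63 + 89*((1/(22 + √27) + 12)/43) = -63 + 89*((1/(22 + 3*√3) + 12)*(1/43)) = -63 + 89*((12 + 1/(22 + 3*√3))*(1/43)) = -63 + 89*(12/43 + 1/(43*(22 + 3*√3))) = -63 + (1068/43 + 89/(43*(22 + 3*√3))) = -1641/43 + 89/(43*(22 + 3*√3))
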